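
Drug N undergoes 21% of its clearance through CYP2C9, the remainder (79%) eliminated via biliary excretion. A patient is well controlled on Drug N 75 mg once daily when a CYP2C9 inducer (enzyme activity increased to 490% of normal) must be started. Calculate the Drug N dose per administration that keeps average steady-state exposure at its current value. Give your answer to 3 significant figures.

The CYP2C9 pathway (21% of clearance) is boosted to 4.9× activity: 0.21 × 4.9 = 1.029.
The remaining 79% of clearance is unaffected.
New clearance relative to baseline: 1.029 + 0.79 = 1.819.
Css,avg = (dose rate)/CL, so holding Css fixed requires dose ∝ CL: 75 × 1.819 = 136 mg.

136 mg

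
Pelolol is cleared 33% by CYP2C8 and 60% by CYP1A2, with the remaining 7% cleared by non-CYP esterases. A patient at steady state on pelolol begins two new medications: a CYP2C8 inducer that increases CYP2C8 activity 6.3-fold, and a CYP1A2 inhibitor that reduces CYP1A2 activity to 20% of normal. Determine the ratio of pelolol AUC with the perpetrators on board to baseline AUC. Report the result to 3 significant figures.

The CYP2C8 pathway (33% of clearance) rises to 6.3× activity: 0.33 × 6.3 = 2.079.
The CYP1A2 pathway (60% of clearance) falls to 0.2× activity: 0.6 × 0.2 = 0.12.
The remaining 7% of clearance is unaffected.
New clearance relative to baseline: 2.079 + 0.12 + 0.07 = 2.269.
AUC ∝ 1/CL: fold-change = 1 / 2.269 = 0.441.

0.441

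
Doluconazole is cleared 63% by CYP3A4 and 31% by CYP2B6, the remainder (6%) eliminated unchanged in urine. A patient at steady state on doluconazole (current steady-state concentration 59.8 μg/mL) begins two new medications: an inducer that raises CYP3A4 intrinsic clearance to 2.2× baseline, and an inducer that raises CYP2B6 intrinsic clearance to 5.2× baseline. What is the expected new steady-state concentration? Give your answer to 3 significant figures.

The CYP3A4 pathway (63% of clearance) increases to 2.2× activity: 0.63 × 2.2 = 1.386.
The CYP2B6 pathway (31% of clearance) increases to 5.2× activity: 0.31 × 5.2 = 1.612.
Non-CYP routes (6%) are unchanged.
New clearance relative to baseline: 1.386 + 1.612 + 0.06 = 3.058.
Dividing the baseline by the relative clearance: 59.8 / 3.058 = 19.6 μg/mL.

19.6 μg/mL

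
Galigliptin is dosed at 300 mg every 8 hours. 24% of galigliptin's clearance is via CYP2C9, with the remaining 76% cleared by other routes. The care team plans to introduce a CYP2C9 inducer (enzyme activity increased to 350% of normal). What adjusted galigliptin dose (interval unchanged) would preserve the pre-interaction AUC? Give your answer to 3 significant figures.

480 mg

CYP2C9: 0.24 × 3.5 = 0.84
Other: 0.76 (unchanged)
CL_new/CL_old = 0.84 + 0.76 = 1.6.
Exposure is unchanged when dose changes in proportion to clearance. New dose = 300 mg × 1.6 = 480 mg.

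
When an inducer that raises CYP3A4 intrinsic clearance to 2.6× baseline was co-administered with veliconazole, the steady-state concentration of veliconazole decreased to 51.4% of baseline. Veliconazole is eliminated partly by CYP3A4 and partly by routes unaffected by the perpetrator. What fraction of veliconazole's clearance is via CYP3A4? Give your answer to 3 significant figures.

Write x for the fraction cleared via CYP3A4. The observed steady-state concentration change means clearance rose to 1/0.514 = 1.946 of baseline.
Setting x·2.6 + (1 − x) = 1.946 and solving: x = (1.946 − 1)/(2.6 − 1) = 0.591.

0.591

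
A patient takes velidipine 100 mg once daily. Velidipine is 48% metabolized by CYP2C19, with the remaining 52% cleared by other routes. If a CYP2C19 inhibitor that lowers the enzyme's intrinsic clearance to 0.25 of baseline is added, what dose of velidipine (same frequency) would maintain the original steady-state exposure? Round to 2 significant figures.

64 mg

The CYP2C19 pathway (48% of clearance) is reduced to 0.25× activity: 0.48 × 0.25 = 0.12.
The remaining 52% of clearance is unaffected.
CL_new/CL_old = 0.12 + 0.52 = 0.64.
Exposure is unchanged when dose changes in proportion to clearance. New dose = 100 mg × 0.64 = 64 mg.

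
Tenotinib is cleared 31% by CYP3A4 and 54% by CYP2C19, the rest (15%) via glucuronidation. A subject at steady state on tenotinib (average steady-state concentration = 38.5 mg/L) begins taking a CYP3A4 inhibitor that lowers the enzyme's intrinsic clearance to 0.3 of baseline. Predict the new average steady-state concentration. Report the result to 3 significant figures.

49.2 mg/L

The CYP3A4 pathway (31% of clearance) drops to 0.3× activity: 0.31 × 0.3 = 0.093.
CYP2C19 (54%) and the residual 15% are unaffected.
Relative clearance = 0.093 + 0.54 + 0.15 = 0.783.
With dosing unchanged, average steady-state concentration scales as 1/CL: 38.5 / 0.783 = 49.2 mg/L.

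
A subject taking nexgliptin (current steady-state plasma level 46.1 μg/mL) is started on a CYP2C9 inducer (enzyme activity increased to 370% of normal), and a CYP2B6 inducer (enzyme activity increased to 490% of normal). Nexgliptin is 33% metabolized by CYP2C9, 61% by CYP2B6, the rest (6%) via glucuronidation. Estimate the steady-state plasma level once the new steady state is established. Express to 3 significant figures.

CYP2C9: 0.33 × 3.7 = 1.221
CYP2B6: 0.61 × 4.9 = 2.989
Other: 0.06 (unchanged)
Relative clearance = 1.221 + 2.989 + 0.06 = 4.27.
New steady-state plasma level = 46.1 / 4.27 = 10.8 μg/mL (concentration scales inversely with clearance).

10.8 μg/mL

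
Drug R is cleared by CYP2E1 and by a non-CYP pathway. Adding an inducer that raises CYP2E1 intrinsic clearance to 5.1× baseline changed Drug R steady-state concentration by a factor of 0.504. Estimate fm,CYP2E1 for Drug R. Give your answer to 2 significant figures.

Let x = fm,CYP2E1. Because steady-state concentration ∝ 1/CL, relative clearance rose to 1/0.504 = 1.984.
Only the CYP2E1 route changed, so 1.984 = x·5.1 + (1 − x), giving x = 0.24.

0.24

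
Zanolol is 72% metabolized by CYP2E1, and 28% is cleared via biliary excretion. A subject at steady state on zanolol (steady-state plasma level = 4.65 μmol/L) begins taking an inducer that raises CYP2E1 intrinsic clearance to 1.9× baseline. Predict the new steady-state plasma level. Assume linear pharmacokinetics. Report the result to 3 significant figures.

2.82 μmol/L

The CYP2E1 pathway (72% of clearance) is boosted to 1.9× activity: 0.72 × 1.9 = 1.368.
Non-CYP routes (28%) are unchanged.
CL_new/CL_old = 1.368 + 0.28 = 1.648.
New steady-state plasma level = baseline ÷ relative clearance = 4.65 / 1.648 = 2.82 μmol/L.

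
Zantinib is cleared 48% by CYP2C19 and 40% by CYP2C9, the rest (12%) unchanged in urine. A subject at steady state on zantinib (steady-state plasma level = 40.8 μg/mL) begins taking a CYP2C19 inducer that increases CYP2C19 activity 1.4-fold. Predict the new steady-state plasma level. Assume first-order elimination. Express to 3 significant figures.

The CYP2C19 pathway (48% of clearance) increases to 1.4× activity: 0.48 × 1.4 = 0.672.
CYP2C9 (40%) and the residual 12% are unaffected.
New clearance relative to baseline: 0.672 + 0.4 + 0.12 = 1.192.
Steady-state plasma level ∝ 1/CL, so new value = 40.8 / 1.192 = 34.2 μg/mL.

34.2 μg/mL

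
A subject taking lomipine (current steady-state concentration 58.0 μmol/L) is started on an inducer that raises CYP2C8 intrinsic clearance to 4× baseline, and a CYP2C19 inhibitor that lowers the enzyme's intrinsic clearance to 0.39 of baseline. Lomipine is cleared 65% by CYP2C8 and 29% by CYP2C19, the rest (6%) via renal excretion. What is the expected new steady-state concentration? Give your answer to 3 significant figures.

The CYP2C8 pathway (65% of clearance) increases to 4× activity: 0.65 × 4 = 2.6.
The CYP2C19 pathway (29% of clearance) falls to 0.39× activity: 0.29 × 0.39 = 0.1131.
The remaining 6% of clearance is unaffected.
New clearance relative to baseline: 2.6 + 0.1131 + 0.06 = 2.7731.
New steady-state concentration = 58.0 / 2.7731 = 20.9 μmol/L (concentration scales inversely with clearance).

20.9 μmol/L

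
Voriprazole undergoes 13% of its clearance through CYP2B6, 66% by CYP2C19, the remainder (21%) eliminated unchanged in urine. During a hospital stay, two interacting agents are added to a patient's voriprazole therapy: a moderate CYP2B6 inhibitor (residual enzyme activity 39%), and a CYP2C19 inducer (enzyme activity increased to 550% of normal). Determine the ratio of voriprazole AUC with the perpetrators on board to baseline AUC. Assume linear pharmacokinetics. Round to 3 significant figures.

0.257

The CYP2B6 pathway (13% of clearance) falls to 0.39× activity: 0.13 × 0.39 = 0.0507.
The CYP2C19 pathway (66% of clearance) is boosted to 5.5× activity: 0.66 × 5.5 = 3.63.
Non-CYP routes (21%) are unchanged.
CL_new/CL_old = 0.0507 + 3.63 + 0.21 = 3.8907.
Net AUC ratio = 1 / 3.8907 = 0.257.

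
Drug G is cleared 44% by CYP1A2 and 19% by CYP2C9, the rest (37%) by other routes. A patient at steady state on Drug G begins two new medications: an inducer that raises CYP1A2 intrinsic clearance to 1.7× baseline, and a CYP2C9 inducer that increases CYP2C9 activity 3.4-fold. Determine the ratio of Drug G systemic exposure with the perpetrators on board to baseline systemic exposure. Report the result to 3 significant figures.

0.567

CYP1A2: 0.44 × 1.7 = 0.748
CYP2C9: 0.19 × 3.4 = 0.646
Other: 0.37 (unchanged)
Relative clearance = 0.748 + 0.646 + 0.37 = 1.764.
Systemic exposure ∝ 1/CL: fold-change = 1 / 1.764 = 0.567.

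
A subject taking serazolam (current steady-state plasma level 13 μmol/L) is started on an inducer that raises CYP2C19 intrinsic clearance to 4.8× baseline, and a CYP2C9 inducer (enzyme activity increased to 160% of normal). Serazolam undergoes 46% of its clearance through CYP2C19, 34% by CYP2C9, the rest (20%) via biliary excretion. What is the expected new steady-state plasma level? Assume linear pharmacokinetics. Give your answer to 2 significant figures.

4.4 μmol/L

The CYP2C19 pathway (46% of clearance) increases to 4.8× activity: 0.46 × 4.8 = 2.208.
The CYP2C9 pathway (34% of clearance) is boosted to 1.6× activity: 0.34 × 1.6 = 0.544.
Non-CYP routes (20%) are unchanged.
Relative clearance = 2.208 + 0.544 + 0.2 = 2.952.
Steady-state plasma level ∝ 1/CL: new value = 13 / 2.952 = 4.4 μmol/L.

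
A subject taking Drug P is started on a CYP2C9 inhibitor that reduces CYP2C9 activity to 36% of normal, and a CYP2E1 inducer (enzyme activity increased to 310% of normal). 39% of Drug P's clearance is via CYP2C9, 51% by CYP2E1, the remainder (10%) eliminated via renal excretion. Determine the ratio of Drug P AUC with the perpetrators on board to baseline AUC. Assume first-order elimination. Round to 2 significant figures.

The CYP2C9 pathway (39% of clearance) is reduced to 0.36× activity: 0.39 × 0.36 = 0.1404.
The CYP2E1 pathway (51% of clearance) is boosted to 3.1× activity: 0.51 × 3.1 = 1.581.
Non-CYP routes (10%) are unchanged.
CL_new/CL_old = 0.1404 + 1.581 + 0.1 = 1.8214.
Net AUC ratio = 1 / 1.8214 = 0.55.

0.55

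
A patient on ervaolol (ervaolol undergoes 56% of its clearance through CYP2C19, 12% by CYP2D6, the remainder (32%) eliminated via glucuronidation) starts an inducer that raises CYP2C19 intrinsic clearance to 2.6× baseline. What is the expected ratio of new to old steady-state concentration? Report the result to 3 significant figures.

CYP2C19: 0.56 × 2.6 = 1.456
CYP2D6: 0.12 (unchanged)
Other: 0.32 (unchanged)
New clearance relative to baseline: 1.456 + 0.12 + 0.32 = 1.896.
Steady-state concentration ratio = CL_old/CL_new = 1 / 1.896 = 0.527.

0.527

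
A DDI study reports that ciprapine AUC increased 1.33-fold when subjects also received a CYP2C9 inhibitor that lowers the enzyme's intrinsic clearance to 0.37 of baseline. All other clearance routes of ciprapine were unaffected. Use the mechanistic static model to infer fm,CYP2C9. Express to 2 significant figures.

Write x for the fraction cleared via CYP2C9. The observed AUC change means clearance fell to 1/1.33 = 0.7519 of baseline.
Setting x·0.37 + (1 − x) = 0.7519 and solving: x = (0.7519 − 1)/(0.37 − 1) = 0.39.

0.39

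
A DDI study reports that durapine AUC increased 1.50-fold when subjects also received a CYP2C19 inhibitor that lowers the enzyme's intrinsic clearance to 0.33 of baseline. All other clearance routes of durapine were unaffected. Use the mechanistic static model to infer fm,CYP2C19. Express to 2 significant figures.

Let x = fm,CYP2C19. Because AUC ∝ 1/CL, relative clearance fell to 1/1.50 = 0.6667.
Only the CYP2C19 route changed, so 0.6667 = x·0.33 + (1 − x), giving x = 0.50.

0.50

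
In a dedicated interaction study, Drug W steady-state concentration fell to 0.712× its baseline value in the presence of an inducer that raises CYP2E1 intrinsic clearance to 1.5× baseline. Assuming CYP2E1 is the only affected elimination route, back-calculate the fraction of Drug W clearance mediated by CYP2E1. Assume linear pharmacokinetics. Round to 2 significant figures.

0.81

Let fm be the CYP2E1 fraction. New clearance relative to baseline = fm × 1.5 + (1 − fm).
Steady-state concentration ratio = 1 / (new CL fraction), so new CL fraction = 1 / 0.712 = 1.404.
fm × 1.5 + 1 − fm = 1.404  ⇒  fm × (1.5 − 1) = 0.4045  ⇒  fm = 0.81.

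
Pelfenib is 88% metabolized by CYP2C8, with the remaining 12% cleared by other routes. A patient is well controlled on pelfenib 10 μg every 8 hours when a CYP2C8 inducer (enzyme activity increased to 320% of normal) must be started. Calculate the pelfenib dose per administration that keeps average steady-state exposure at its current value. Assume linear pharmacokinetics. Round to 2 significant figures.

The CYP2C8 pathway (88% of clearance) is boosted to 3.2× activity: 0.88 × 3.2 = 2.816.
The remaining 12% of clearance is unaffected.
New clearance relative to baseline: 2.816 + 0.12 = 2.936.
Exposure is unchanged when dose changes in proportion to clearance. New dose = 10 μg × 2.936 = 29 μg.

29 μg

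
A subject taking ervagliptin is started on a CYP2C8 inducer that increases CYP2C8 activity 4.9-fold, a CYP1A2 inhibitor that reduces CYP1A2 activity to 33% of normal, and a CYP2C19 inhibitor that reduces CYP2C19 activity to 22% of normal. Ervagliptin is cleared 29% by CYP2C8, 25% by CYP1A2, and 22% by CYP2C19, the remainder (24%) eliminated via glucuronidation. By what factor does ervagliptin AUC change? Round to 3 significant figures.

0.558

The CYP2C8 pathway (29% of clearance) is boosted to 4.9× activity: 0.29 × 4.9 = 1.421.
The CYP1A2 pathway (25% of clearance) drops to 0.33× activity: 0.25 × 0.33 = 0.0825.
The CYP2C19 pathway (22% of clearance) is reduced to 0.22× activity: 0.22 × 0.22 = 0.0484.
The remaining 24% of clearance is unaffected.
CL_new/CL_old = 1.421 + 0.0825 + 0.0484 + 0.24 = 1.7919.
Net AUC ratio = 1 / 1.7919 = 0.558.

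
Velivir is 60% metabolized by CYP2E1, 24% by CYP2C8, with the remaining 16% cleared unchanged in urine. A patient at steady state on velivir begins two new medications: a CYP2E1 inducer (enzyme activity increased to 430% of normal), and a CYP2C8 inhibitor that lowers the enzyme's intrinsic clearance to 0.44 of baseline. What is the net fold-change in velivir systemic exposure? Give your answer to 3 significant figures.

The CYP2E1 pathway (60% of clearance) rises to 4.3× activity: 0.6 × 4.3 = 2.58.
The CYP2C8 pathway (24% of clearance) is reduced to 0.44× activity: 0.24 × 0.44 = 0.1056.
Non-CYP routes (16%) are unchanged.
New clearance relative to baseline: 2.58 + 0.1056 + 0.16 = 2.8456.
Net systemic exposure ratio = 1 / 2.8456 = 0.351.

0.351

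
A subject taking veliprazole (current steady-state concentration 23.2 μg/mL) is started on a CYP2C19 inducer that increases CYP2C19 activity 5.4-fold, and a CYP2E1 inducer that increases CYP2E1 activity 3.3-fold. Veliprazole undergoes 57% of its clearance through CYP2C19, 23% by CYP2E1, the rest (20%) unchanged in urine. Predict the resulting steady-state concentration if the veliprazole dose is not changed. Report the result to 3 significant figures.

The CYP2C19 pathway (57% of clearance) rises to 5.4× activity: 0.57 × 5.4 = 3.078.
The CYP2E1 pathway (23% of clearance) is boosted to 3.3× activity: 0.23 × 3.3 = 0.759.
The remaining 20% of clearance is unaffected.
Relative clearance = 3.078 + 0.759 + 0.2 = 4.037.
Dividing the baseline by the relative clearance: 23.2 / 4.037 = 5.75 μg/mL.

5.75 μg/mL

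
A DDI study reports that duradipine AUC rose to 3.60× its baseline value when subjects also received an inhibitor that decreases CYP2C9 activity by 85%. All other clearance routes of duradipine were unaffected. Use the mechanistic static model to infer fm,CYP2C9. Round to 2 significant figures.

0.85

Call the CYP2C9 fraction fm. After the interaction, CL_new/CL_old = fm × 0.15 + (1 − fm).
AUC ratio = 1 / (new CL fraction), so new CL fraction = 1 / 3.60 = 0.2778.
fm × 0.15 + 1 − fm = 0.2778  ⇒  fm × (0.15 − 1) = −0.7222  ⇒  fm = 0.85.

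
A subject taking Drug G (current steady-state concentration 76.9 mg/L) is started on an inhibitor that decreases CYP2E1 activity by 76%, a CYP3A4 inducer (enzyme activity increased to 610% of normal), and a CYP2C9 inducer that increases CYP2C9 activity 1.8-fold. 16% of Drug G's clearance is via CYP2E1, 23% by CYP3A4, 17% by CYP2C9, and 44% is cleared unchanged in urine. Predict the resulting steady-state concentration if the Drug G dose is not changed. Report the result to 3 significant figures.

CYP2E1: 0.16 × 0.24 = 0.0384
CYP3A4: 0.23 × 6.1 = 1.403
CYP2C9: 0.17 × 1.8 = 0.306
Other: 0.44 (unchanged)
New clearance relative to baseline: 0.0384 + 1.403 + 0.306 + 0.44 = 2.1874.
Steady-state concentration ∝ 1/CL: new value = 76.9 / 2.1874 = 35.2 mg/L.

35.2 mg/L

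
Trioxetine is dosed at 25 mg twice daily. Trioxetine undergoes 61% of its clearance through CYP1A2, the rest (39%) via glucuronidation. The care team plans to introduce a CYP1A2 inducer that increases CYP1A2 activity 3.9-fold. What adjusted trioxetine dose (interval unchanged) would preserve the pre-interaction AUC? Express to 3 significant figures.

69.2 mg

The CYP1A2 pathway (61% of clearance) is boosted to 3.9× activity: 0.61 × 3.9 = 2.379.
Non-CYP routes (39%) are unchanged.
CL_new/CL_old = 2.379 + 0.39 = 2.769.
Css,avg = (dose rate)/CL, so holding Css fixed requires dose ∝ CL: 25 × 2.769 = 69.2 mg.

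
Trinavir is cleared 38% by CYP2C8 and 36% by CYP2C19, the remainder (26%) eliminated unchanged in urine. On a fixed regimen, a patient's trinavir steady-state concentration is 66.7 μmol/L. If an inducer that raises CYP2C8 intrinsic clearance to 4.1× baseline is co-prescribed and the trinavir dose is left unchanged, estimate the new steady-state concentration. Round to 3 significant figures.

30.6 μmol/L

The CYP2C8 pathway (38% of clearance) increases to 4.1× activity: 0.38 × 4.1 = 1.558.
CYP2C19 (36%) and the residual 26% are unaffected.
Relative clearance = 1.558 + 0.36 + 0.26 = 2.178.
With dosing unchanged, steady-state concentration scales as 1/CL: 66.7 / 2.178 = 30.6 μmol/L.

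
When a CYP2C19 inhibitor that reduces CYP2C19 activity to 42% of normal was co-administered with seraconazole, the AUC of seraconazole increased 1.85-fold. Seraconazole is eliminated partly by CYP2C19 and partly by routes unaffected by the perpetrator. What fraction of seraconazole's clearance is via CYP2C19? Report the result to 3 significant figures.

0.792

Call the CYP2C19 fraction fm. After the interaction, CL_new/CL_old = fm × 0.42 + (1 − fm).
AUC ratio = 1 / (new CL fraction), so new CL fraction = 1 / 1.85 = 0.5405.
fm × 0.42 + 1 − fm = 0.5405  ⇒  fm × (0.42 − 1) = −0.4595  ⇒  fm = 0.792.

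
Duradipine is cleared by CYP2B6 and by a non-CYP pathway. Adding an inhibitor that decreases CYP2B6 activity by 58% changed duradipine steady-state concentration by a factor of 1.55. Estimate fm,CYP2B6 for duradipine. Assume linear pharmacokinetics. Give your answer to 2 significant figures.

0.61

Call the CYP2B6 fraction fm. After the interaction, CL_new/CL_old = fm × 0.42 + (1 − fm).
Steady-state concentration ratio = 1 / (new CL fraction), so new CL fraction = 1 / 1.55 = 0.6452.
fm × 0.42 + 1 − fm = 0.6452  ⇒  fm × (0.42 − 1) = −0.3548  ⇒  fm = 0.61.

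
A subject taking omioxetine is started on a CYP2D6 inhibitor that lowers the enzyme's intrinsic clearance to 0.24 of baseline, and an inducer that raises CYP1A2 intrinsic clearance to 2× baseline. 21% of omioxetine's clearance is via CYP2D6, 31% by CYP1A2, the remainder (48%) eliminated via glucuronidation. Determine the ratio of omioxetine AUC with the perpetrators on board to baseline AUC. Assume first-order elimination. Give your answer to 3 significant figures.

CYP2D6: 0.21 × 0.24 = 0.0504
CYP1A2: 0.31 × 2 = 0.62
Other: 0.48 (unchanged)
New clearance relative to baseline: 0.0504 + 0.62 + 0.48 = 1.1504.
Net AUC ratio = 1 / 1.1504 = 0.869.

0.869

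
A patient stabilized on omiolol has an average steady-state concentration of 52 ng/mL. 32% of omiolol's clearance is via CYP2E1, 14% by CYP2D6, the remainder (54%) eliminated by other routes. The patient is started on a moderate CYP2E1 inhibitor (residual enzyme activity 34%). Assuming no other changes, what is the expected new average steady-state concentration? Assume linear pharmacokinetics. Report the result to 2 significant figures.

CYP2E1: 0.32 × 0.34 = 0.1088
CYP2D6: 0.14 (unchanged)
Other: 0.54 (unchanged)
Relative clearance = 0.1088 + 0.14 + 0.54 = 0.7888.
New average steady-state concentration = baseline ÷ relative clearance = 52 / 0.7888 = 66 ng/mL.

66 ng/mL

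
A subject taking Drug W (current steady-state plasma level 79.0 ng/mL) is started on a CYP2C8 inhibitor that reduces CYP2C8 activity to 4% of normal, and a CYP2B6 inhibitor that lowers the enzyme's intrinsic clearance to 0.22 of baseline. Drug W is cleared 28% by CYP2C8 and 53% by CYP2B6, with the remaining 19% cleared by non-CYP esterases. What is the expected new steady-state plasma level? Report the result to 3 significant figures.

CYP2C8: 0.28 × 0.04 = 0.0112
CYP2B6: 0.53 × 0.22 = 0.1166
Other: 0.19 (unchanged)
New clearance relative to baseline: 0.0112 + 0.1166 + 0.19 = 0.3178.
Dividing the baseline by the relative clearance: 79.0 / 0.3178 = 249 ng/mL.

249 ng/mL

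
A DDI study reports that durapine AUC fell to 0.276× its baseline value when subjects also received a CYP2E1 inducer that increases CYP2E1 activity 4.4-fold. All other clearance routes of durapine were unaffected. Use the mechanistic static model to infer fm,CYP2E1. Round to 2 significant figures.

0.77

Let fm be the CYP2E1 fraction. New clearance relative to baseline = fm × 4.4 + (1 − fm).
AUC ratio = 1 / (new CL fraction), so new CL fraction = 1 / 0.276 = 3.623.
fm × 4.4 + 1 − fm = 3.623  ⇒  fm × (4.4 − 1) = 2.623  ⇒  fm = 0.77.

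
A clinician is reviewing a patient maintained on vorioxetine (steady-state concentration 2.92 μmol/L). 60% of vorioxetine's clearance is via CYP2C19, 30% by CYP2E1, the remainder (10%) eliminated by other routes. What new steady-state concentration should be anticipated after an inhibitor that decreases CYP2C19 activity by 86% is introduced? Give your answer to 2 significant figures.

6.0 μmol/L

The CYP2C19 pathway (60% of clearance) is reduced to 0.14× activity: 0.6 × 0.14 = 0.084.
CYP2E1 (30%) and the residual 10% are unaffected.
CL_new/CL_old = 0.084 + 0.3 + 0.1 = 0.484.
With dosing unchanged, steady-state concentration scales as 1/CL: 2.92 / 0.484 = 6.0 μmol/L.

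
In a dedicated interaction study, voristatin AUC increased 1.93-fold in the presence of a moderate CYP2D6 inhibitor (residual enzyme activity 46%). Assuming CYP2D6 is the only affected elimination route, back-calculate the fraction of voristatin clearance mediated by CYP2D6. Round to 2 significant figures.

CL'/CL = 1 / 1.93 = 0.5181
0.46·fm + (1 − fm) = 0.5181
fm = (0.5181 − 1) / (0.46 − 1) = 0.89

0.89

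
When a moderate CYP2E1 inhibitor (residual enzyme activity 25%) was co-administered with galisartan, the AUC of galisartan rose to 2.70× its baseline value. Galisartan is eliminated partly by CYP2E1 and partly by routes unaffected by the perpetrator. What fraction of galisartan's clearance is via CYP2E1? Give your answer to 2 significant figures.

0.84

CL'/CL = 1 / 2.70 = 0.3704
0.25·fm + (1 − fm) = 0.3704
fm = (0.3704 − 1) / (0.25 − 1) = 0.84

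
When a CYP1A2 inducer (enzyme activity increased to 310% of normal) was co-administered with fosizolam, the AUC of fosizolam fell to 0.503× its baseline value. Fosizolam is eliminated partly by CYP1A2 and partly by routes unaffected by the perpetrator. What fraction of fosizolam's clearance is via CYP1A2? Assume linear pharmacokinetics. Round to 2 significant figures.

0.47

Write x for the fraction cleared via CYP1A2. The observed AUC change means clearance rose to 1/0.503 = 1.988 of baseline.
Only the CYP1A2 route changed, so 1.988 = x·3.1 + (1 − x), giving x = 0.47.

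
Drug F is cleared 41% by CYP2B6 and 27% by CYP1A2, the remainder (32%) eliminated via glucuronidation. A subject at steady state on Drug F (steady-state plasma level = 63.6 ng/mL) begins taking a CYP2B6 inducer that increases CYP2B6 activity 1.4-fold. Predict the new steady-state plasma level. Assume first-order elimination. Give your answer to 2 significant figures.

CYP2B6: 0.41 × 1.4 = 0.574
CYP1A2: 0.27 (unchanged)
Other: 0.32 (unchanged)
Relative clearance = 0.574 + 0.27 + 0.32 = 1.164.
New steady-state plasma level = baseline ÷ relative clearance = 63.6 / 1.164 = 55 ng/mL.

55 ng/mL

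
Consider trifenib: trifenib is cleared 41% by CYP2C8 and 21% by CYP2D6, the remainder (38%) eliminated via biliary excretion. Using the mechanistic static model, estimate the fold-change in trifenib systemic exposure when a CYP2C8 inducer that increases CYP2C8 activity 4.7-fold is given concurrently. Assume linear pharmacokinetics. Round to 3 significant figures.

0.397

The CYP2C8 pathway (41% of clearance) rises to 4.7× activity: 0.41 × 4.7 = 1.927.
CYP2D6 (21%) and the residual 38% are unaffected.
New clearance relative to baseline: 1.927 + 0.21 + 0.38 = 2.517.
Since systemic exposure ∝ 1/CL, the ratio is 1 / 2.517 = 0.397.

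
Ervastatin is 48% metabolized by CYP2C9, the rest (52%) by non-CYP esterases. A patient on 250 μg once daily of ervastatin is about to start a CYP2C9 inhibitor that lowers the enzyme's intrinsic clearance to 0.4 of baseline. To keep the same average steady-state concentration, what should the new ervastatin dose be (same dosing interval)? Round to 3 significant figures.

CYP2C9: 0.48 × 0.4 = 0.192
Other: 0.52 (unchanged)
CL_new/CL_old = 0.192 + 0.52 = 0.712.
Exposure is unchanged when dose changes in proportion to clearance. New dose = 250 μg × 0.712 = 178 μg.

178 μg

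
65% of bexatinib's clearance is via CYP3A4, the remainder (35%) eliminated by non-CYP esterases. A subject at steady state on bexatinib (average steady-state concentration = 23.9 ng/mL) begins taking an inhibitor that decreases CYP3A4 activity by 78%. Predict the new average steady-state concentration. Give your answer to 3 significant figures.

48.5 ng/mL

The CYP3A4 pathway (65% of clearance) falls to 0.22× activity: 0.65 × 0.22 = 0.143.
Non-CYP routes (35%) are unchanged.
CL_new/CL_old = 0.143 + 0.35 = 0.493.
Average steady-state concentration ∝ 1/CL, so new value = 23.9 / 0.493 = 48.5 ng/mL.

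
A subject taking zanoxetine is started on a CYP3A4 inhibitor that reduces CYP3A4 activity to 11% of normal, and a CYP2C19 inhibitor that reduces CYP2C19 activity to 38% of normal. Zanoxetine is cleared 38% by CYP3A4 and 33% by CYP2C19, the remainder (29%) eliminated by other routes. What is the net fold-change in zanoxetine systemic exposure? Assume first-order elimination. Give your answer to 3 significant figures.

2.19

CYP3A4: 0.38 × 0.11 = 0.0418
CYP2C19: 0.33 × 0.38 = 0.1254
Other: 0.29 (unchanged)
New clearance relative to baseline: 0.0418 + 0.1254 + 0.29 = 0.4572.
Systemic exposure ∝ 1/CL: fold-change = 1 / 0.4572 = 2.19.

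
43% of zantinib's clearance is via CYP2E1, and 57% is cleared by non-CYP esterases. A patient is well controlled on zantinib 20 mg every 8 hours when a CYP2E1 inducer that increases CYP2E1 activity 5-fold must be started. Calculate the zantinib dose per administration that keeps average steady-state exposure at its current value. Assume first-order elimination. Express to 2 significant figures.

CYP2E1: 0.43 × 5 = 2.15
Other: 0.57 (unchanged)
New clearance relative to baseline: 2.15 + 0.57 = 2.72.
To maintain the same steady-state level, dose must scale with clearance: new dose = 20 × 2.72 = 54 mg.

54 mg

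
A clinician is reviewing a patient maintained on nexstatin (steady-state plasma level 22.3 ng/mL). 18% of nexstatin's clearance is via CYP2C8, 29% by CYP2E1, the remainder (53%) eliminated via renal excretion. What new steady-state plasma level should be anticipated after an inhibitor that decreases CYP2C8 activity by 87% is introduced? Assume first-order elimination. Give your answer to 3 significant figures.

26.4 ng/mL

CYP2C8: 0.18 × 0.13 = 0.0234
CYP2E1: 0.29 (unchanged)
Other: 0.53 (unchanged)
CL_new/CL_old = 0.0234 + 0.29 + 0.53 = 0.8434.
New steady-state plasma level = baseline ÷ relative clearance = 22.3 / 0.8434 = 26.4 ng/mL.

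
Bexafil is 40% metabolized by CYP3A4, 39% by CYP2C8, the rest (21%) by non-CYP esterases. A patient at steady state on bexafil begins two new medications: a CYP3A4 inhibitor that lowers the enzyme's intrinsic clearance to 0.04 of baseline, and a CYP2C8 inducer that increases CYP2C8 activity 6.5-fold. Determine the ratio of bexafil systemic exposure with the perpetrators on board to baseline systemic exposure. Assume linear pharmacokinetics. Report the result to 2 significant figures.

0.36

The CYP3A4 pathway (40% of clearance) drops to 0.04× activity: 0.4 × 0.04 = 0.016.
The CYP2C8 pathway (39% of clearance) is boosted to 6.5× activity: 0.39 × 6.5 = 2.535.
The remaining 21% of clearance is unaffected.
New clearance relative to baseline: 0.016 + 2.535 + 0.21 = 2.761.
Because systemic exposure varies inversely with clearance, the combined effect is 1 / 2.761 = 0.36.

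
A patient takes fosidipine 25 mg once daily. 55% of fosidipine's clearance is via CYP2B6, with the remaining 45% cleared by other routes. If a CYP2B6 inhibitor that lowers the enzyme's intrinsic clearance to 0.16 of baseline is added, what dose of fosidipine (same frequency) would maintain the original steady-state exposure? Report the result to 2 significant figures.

The CYP2B6 pathway (55% of clearance) falls to 0.16× activity: 0.55 × 0.16 = 0.088.
Non-CYP routes (45%) are unchanged.
New clearance relative to baseline: 0.088 + 0.45 = 0.538.
Exposure is unchanged when dose changes in proportion to clearance. New dose = 25 mg × 0.538 = 13 mg.

13 mg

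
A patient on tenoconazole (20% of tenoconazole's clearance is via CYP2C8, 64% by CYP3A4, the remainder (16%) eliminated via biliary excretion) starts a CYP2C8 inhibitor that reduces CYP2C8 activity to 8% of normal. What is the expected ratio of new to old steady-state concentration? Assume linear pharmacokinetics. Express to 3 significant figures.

1.23

The CYP2C8 pathway (20% of clearance) is reduced to 0.08× activity: 0.2 × 0.08 = 0.016.
CYP3A4 (64%) and the residual 16% are unaffected.
CL_new/CL_old = 0.016 + 0.64 + 0.16 = 0.816.
Steady-state concentration is inversely proportional to clearance, so the fold-change is 1 / 0.816 = 1.23.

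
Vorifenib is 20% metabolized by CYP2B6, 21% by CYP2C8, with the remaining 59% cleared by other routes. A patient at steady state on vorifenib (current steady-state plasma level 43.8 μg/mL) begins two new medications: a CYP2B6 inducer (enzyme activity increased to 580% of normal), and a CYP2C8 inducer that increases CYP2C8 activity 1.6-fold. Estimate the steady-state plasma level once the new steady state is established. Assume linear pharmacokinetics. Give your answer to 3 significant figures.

21.0 μg/mL

CYP2B6: 0.2 × 5.8 = 1.16
CYP2C8: 0.21 × 1.6 = 0.336
Other: 0.59 (unchanged)
Relative clearance = 1.16 + 0.336 + 0.59 = 2.086.
Steady-state plasma level ∝ 1/CL: new value = 43.8 / 2.086 = 21.0 μg/mL.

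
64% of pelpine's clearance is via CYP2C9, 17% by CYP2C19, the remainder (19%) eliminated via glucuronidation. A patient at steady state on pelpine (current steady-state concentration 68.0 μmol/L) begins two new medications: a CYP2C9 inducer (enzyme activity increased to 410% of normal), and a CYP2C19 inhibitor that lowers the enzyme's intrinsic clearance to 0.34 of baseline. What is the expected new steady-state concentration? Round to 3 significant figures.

The CYP2C9 pathway (64% of clearance) increases to 4.1× activity: 0.64 × 4.1 = 2.624.
The CYP2C19 pathway (17% of clearance) drops to 0.34× activity: 0.17 × 0.34 = 0.0578.
The remaining 19% of clearance is unaffected.
Relative clearance = 2.624 + 0.0578 + 0.19 = 2.8718.
New steady-state concentration = 68.0 / 2.8718 = 23.7 μmol/L (concentration scales inversely with clearance).

23.7 μmol/L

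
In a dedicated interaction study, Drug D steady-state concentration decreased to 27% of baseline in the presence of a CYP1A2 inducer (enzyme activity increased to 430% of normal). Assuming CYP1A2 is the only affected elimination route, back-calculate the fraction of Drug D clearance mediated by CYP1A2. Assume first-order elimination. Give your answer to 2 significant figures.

0.82

Write x for the fraction cleared via CYP1A2. The observed steady-state concentration change means clearance rose to 1/0.270 = 3.704 of baseline.
Setting x·4.3 + (1 − x) = 3.704 and solving: x = (3.704 − 1)/(4.3 − 1) = 0.82.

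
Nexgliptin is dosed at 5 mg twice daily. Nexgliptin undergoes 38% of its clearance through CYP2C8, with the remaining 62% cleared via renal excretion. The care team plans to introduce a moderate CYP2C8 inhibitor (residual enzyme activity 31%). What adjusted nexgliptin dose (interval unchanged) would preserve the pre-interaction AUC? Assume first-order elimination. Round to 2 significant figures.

The CYP2C8 pathway (38% of clearance) is reduced to 0.31× activity: 0.38 × 0.31 = 0.1178.
The remaining 62% of clearance is unaffected.
New clearance relative to baseline: 0.1178 + 0.62 = 0.7378.
Css,avg = (dose rate)/CL, so holding Css fixed requires dose ∝ CL: 5 × 0.7378 = 3.7 mg.

3.7 mg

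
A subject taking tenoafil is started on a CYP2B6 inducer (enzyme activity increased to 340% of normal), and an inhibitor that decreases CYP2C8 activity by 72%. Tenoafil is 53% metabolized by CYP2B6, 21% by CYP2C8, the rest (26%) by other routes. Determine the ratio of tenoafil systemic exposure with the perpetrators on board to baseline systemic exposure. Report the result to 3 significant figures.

0.472

CYP2B6: 0.53 × 3.4 = 1.802
CYP2C8: 0.21 × 0.28 = 0.0588
Other: 0.26 (unchanged)
New clearance relative to baseline: 1.802 + 0.0588 + 0.26 = 2.1208.
Systemic exposure ∝ 1/CL: fold-change = 1 / 2.1208 = 0.472.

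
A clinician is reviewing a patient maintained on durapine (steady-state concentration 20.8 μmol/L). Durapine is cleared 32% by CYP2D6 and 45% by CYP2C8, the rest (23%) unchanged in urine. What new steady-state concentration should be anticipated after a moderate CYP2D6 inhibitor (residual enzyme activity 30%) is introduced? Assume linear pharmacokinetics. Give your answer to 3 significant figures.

The CYP2D6 pathway (32% of clearance) falls to 0.3× activity: 0.32 × 0.3 = 0.096.
CYP2C8 (45%) and the residual 23% are unaffected.
CL_new/CL_old = 0.096 + 0.45 + 0.23 = 0.776.
With dosing unchanged, steady-state concentration scales as 1/CL: 20.8 / 0.776 = 26.8 μmol/L.

26.8 μmol/L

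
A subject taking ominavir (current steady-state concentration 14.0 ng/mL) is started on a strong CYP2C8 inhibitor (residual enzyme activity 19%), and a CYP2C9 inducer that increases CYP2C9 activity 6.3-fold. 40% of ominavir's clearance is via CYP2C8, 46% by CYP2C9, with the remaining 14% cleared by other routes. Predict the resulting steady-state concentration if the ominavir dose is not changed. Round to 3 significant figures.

4.50 ng/mL

The CYP2C8 pathway (40% of clearance) is reduced to 0.19× activity: 0.4 × 0.19 = 0.076.
The CYP2C9 pathway (46% of clearance) increases to 6.3× activity: 0.46 × 6.3 = 2.898.
Non-CYP routes (14%) are unchanged.
New clearance relative to baseline: 0.076 + 2.898 + 0.14 = 3.114.
Steady-state concentration ∝ 1/CL: new value = 14.0 / 3.114 = 4.50 ng/mL.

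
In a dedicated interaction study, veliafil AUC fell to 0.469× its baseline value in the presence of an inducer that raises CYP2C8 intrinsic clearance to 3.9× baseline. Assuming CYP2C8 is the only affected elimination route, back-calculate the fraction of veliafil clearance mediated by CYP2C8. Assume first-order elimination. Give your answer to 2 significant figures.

0.39

Write x for the fraction cleared via CYP2C8. The observed AUC change means clearance rose to 1/0.469 = 2.132 of baseline.
Only the CYP2C8 route changed, so 2.132 = x·3.9 + (1 − x), giving x = 0.39.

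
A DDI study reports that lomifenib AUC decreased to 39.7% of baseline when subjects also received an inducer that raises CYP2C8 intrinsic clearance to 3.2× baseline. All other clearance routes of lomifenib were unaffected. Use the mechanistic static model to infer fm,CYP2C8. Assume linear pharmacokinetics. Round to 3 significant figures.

0.690

Let x = fm,CYP2C8. Because AUC ∝ 1/CL, relative clearance rose to 1/0.397 = 2.519.
Only the CYP2C8 route changed, so 2.519 = x·3.2 + (1 − x), giving x = 0.690.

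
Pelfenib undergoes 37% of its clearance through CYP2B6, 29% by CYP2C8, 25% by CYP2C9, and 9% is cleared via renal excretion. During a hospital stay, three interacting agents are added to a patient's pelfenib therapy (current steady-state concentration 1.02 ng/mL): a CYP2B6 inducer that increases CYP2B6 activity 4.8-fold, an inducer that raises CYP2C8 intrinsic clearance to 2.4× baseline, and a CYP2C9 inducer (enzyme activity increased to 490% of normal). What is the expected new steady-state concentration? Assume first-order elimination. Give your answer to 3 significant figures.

0.269 ng/mL

The CYP2B6 pathway (37% of clearance) is boosted to 4.8× activity: 0.37 × 4.8 = 1.776.
The CYP2C8 pathway (29% of clearance) is boosted to 2.4× activity: 0.29 × 2.4 = 0.696.
The CYP2C9 pathway (25% of clearance) rises to 4.9× activity: 0.25 × 4.9 = 1.225.
Non-CYP routes (9%) are unchanged.
CL_new/CL_old = 1.776 + 0.696 + 1.225 + 0.09 = 3.787.
New steady-state concentration = 1.02 / 3.787 = 0.269 ng/mL (concentration scales inversely with clearance).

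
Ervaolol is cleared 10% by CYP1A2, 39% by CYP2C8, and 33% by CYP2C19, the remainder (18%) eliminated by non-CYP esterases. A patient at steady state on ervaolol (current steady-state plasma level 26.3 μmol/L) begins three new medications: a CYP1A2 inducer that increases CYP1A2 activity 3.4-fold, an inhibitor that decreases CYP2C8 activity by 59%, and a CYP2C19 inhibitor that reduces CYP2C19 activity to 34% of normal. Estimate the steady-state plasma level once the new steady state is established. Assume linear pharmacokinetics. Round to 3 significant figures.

The CYP1A2 pathway (10% of clearance) rises to 3.4× activity: 0.1 × 3.4 = 0.34.
The CYP2C8 pathway (39% of clearance) falls to 0.41× activity: 0.39 × 0.41 = 0.1599.
The CYP2C19 pathway (33% of clearance) drops to 0.34× activity: 0.33 × 0.34 = 0.1122.
Non-CYP routes (18%) are unchanged.
New clearance relative to baseline: 0.34 + 0.1599 + 0.1122 + 0.18 = 0.7921.
Dividing the baseline by the relative clearance: 26.3 / 0.7921 = 33.2 μmol/L.

33.2 μmol/L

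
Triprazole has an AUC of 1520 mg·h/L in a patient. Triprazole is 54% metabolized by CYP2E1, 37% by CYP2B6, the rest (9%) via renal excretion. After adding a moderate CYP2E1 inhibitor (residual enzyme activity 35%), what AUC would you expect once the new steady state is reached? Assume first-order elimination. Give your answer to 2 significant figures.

2.3 × 10³ mg·h/L

The CYP2E1 pathway (54% of clearance) falls to 0.35× activity: 0.54 × 0.35 = 0.189.
CYP2B6 (37%) and the residual 9% are unaffected.
Relative clearance = 0.189 + 0.37 + 0.09 = 0.649.
AUC ∝ 1/CL, so new value = 1520 / 0.649 = 2.3 × 10³ mg·h/L.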